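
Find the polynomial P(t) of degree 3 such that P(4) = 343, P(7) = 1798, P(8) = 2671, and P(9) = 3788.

Write P(t) = at^3 + bt^2 + ct + d. Substituting each data point gives a linear system:
  64a + 16b + 4c + d = 343
  343a + 49b + 7c + d = 1798
  512a + 64b + 8c + d = 2671
  729a + 81b + 9c + d = 3788
Solving the system yields a = 5, b = 2, c = -2, d = -1.
So P(t) = 5t^3 + 2t^2 - 2t - 1.
Check: P(4) = 343. ✓

P(t) = 5t^3 + 2t^2 - 2t - 1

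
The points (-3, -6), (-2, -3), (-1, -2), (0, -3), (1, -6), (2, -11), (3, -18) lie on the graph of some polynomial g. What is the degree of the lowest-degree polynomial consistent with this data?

2

Forward differences of the values at n = -3, -2, -1, 0, 1, 2, 3:
  g  : -6  -3  -2  -3  -6  -11  -18
  Δ  : 3  1  -1  -3  -5  -7
  Δ^2: -2  -2  -2  -2  -2
  Δ^3: 0  0  0  0
  Δ^4: 0  0  0
  Δ^5: 0  0
  Δ^6: 0
The second differences are constant (-2) and nonzero, while all higher differences vanish, so the minimal degree is 2.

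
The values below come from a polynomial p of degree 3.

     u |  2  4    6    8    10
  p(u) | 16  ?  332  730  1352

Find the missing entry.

On equispaced nodes a degree-3 polynomial has vanishing fourth forward difference, so
  p(2) - 4·p(4) + 6·p(6) - 4·p(8) + p(10) = 0.
Substituting the known values and solving for p(4):
  -4·p(4) = -440
  p(4) = 110.

110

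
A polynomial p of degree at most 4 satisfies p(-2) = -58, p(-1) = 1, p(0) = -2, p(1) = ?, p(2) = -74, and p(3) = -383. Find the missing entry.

-7

On equispaced nodes a degree-4 polynomial has vanishing fifth forward difference, so
  - p(-2) + 5·p(-1) - 10·p(0) + 10·p(1) - 5·p(2) + p(3) = 0.
Substituting the known values and solving for p(1):
  10·p(1) = -70
  p(1) = -7.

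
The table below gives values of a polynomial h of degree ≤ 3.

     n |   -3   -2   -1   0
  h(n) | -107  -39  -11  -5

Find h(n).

h(n) = 3n^3 - 2n^2 + n - 5

Using the Lagrange interpolation formula with nodes -3, -2, -1, 0:
  L_0(n) = (n + 2)(n + 1)n / -6
  L_1(n) = (n + 3)(n + 1)n / 2
  L_2(n) = (n + 3)(n + 2)n / -2
  L_3(n) = (n + 3)(n + 2)(n + 1) / 6
Then h(n) = -107·L_0(n) - 39·L_1(n) - 11·L_2(n) - 5·L_3(n).
Expanding and collecting terms gives h(n) = 3n^3 - 2n^2 + n - 5.
Check: h(0) = -5. ✓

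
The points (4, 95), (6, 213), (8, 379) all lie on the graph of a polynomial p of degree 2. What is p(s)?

Write p(s) = as^2 + bs + c. Substituting each data point gives a linear system:
  16a + 4b + c = 95
  36a + 6b + c = 213
  64a + 8b + c = 379
Solving the system yields a = 6, b = -1, c = 3.
So p(s) = 6s^2 - s + 3.
Check: p(8) = 379. ✓

p(s) = 6s^2 - s + 3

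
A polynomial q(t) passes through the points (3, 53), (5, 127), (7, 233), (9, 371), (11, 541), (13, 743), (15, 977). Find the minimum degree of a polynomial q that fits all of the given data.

Forward differences of the values at t = 3, 5, 7, 9, 11, 13, 15:
  q  : 53  127  233  371  541  743  977
  Δ  : 74  106  138  170  202  234
  Δ^2: 32  32  32  32  32
  Δ^3: 0  0  0  0
  Δ^4: 0  0  0
  Δ^5: 0  0
  Δ^6: 0
The second differences are constant (32) and nonzero, while all higher differences vanish, so the minimal degree is 2.

2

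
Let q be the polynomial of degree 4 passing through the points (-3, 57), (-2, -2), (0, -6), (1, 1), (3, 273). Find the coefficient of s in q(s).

Write q(s) = as^4 + bs^3 + cs^2 + ds + e. Substituting each data point gives a linear system:
  81a - 27b + 9c - 3d + e = 57
  16a - 8b + 4c - 2d + e = -2
  e = -6
  a + b + c + d + e = 1
  81a + 27b + 9c + 3d + e = 273
Solving the system yields a = 2, b = 4, c = 1, d = 0, e = -6.
So q(s) = 2s⁴ + 4s³ + s² - 6.
The coefficient of s is 0.

0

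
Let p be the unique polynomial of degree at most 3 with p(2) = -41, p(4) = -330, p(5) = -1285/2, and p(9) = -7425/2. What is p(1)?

Write p(n) = an^3 + bn^2 + cn + d. Substituting each data point gives a linear system:
  8a + 4b + 2c + d = -41
  64a + 16b + 4c + d = -330
  125a + 25b + 5c + d = -1285/2
  729a + 81b + 9c + d = -7425/2
Solving the system yields a = -5, b = -1, c = 3/2, d = 0.
So p(n) = -5n^3 - n^2 + (3/2)n.
Then p(1) = -9/2.

-9/2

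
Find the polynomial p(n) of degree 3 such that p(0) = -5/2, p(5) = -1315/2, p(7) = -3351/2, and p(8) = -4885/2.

Using the Lagrange interpolation formula with nodes 0, 5, 7, 8:
  L_0(n) = (n - 5)(n - 7)(n - 8) / -280
  L_1(n) = n(n - 7)(n - 8) / 30
  L_2(n) = n(n - 5)(n - 8) / -14
  L_3(n) = n(n - 5)(n - 7) / 24
Then p(n) = -5/2·L_0(n) - 1315/2·L_1(n) - 3351/2·L_2(n) - 4885/2·L_3(n).
Expanding and collecting terms gives p(n) = -4n³ - 6n² - n - 5/2.
Check: p(7) = -3351/2. ✓

p(n) = -4n^3 - 6n^2 - n - 5/2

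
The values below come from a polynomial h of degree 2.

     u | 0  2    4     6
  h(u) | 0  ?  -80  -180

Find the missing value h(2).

The 3 known points determine the degree-2 polynomial uniquely.
Write h(u) = au^2 + bu + c. Substituting each data point gives a linear system:
  c = 0
  16a + 4b + c = -80
  36a + 6b + c = -180
Solving the system yields a = -5, b = 0, c = 0.
So h(u) = -5u^2.
Then h(2) = -20.

-20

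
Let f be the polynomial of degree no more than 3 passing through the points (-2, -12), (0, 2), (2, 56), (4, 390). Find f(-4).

-226

Write f(u) = au^3 + bu^2 + cu + d. Substituting each data point gives a linear system:
  -8a + 4b - 2c + d = -12
  d = 2
  8a + 4b + 2c + d = 56
  64a + 16b + 4c + d = 390
Solving the system yields a = 5, b = 5, c = -3, d = 2.
So f(u) = 5u³ + 5u² - 3u + 2.
Then f(-4) = -226.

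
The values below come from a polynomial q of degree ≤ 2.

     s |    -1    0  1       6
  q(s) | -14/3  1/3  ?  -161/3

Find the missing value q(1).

4/3

The 3 known points determine the degree-2 polynomial uniquely.
Write q(s) = as^2 + bs + c. Substituting each data point gives a linear system:
  a - b + c = -14/3
  c = 1/3
  36a + 6b + c = -161/3
Solving the system yields a = -2, b = 3, c = 1/3.
So q(s) = -2s^2 + 3s + 1/3.
Then q(1) = 4/3.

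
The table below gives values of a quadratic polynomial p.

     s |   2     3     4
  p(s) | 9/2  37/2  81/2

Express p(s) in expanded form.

p(s) = 4s^2 - 6s + 1/2

Write p(s) = as^2 + bs + c. Substituting each data point gives a linear system:
  4a + 2b + c = 9/2
  9a + 3b + c = 37/2
  16a + 4b + c = 81/2
Solving the system yields a = 4, b = -6, c = 1/2.
So p(s) = 4s² - 6s + 1/2.
Check: p(4) = 81/2. ✓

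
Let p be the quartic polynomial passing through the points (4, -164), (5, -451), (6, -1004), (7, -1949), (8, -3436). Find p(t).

Write p(t) = at^4 + bt^3 + ct^2 + dt + e. Substituting each data point gives a linear system:
  256a + 64b + 16c + 4d + e = -164
  625a + 125b + 25c + 5d + e = -451
  1296a + 216b + 36c + 6d + e = -1004
  2401a + 343b + 49c + 7d + e = -1949
  4096a + 512b + 64c + 8d + e = -3436
Solving the system yields a = -1, b = 1, c = 3, d = -6, e = 4.
So p(t) = -t^4 + t^3 + 3t^2 - 6t + 4.
Check: p(7) = -1949. ✓

p(t) = -t^4 + t^3 + 3t^2 - 6t + 4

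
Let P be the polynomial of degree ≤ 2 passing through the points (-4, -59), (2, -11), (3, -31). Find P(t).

Write P(t) = at^2 + bt + c. Substituting each data point gives a linear system:
  16a - 4b + c = -59
  4a + 2b + c = -11
  9a + 3b + c = -31
Solving the system yields a = -4, b = 0, c = 5.
So P(t) = -4t^2 + 5.
Check: P(3) = -31. ✓

P(t) = -4t^2 + 5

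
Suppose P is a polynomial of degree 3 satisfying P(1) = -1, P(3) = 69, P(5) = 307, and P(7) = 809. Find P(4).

Forward differences of the values at n = 1, 3, 5, 7:
  P  : -1  69  307  809
  Δ  : 70  238  502
  Δ^2: 168  264
  Δ^3: 96
The third differences are constant, confirming degree 3.
Interpolating (Newton forward form) and evaluating at n = 4 gives P(4) = 161.

161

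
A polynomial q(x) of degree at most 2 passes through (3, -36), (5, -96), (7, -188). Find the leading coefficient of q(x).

Write q(x) = ax^2 + bx + c. Substituting each data point gives a linear system:
  9a + 3b + c = -36
  25a + 5b + c = -96
  49a + 7b + c = -188
Solving the system yields a = -4, b = 2, c = -6.
So q(x) = -4x² + 2x - 6.
The leading coefficient is -4.

-4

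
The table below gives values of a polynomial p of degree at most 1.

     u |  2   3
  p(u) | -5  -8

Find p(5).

Using the Lagrange interpolation formula with nodes 2, 3:
  L_0(u) = (u - 3) / -1
  L_1(u) = (u - 2) / 1
Then p(u) = -5·L_0(u) - 8·L_1(u).
Expanding and collecting terms gives p(u) = -3u + 1.
Evaluating at u = 5: p(5) = -14.

-14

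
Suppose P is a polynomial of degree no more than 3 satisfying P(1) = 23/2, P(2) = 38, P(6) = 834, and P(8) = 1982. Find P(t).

P(t) = 4t^3 - (3/2)t^2 + 3t + 6

Write P(t) = at^3 + bt^2 + ct + d. Substituting each data point gives a linear system:
  a + b + c + d = 23/2
  8a + 4b + 2c + d = 38
  216a + 36b + 6c + d = 834
  512a + 64b + 8c + d = 1982
Solving the system yields a = 4, b = -3/2, c = 3, d = 6.
So P(t) = 4t^3 - (3/2)t^2 + 3t + 6.
Check: P(1) = 23/2. ✓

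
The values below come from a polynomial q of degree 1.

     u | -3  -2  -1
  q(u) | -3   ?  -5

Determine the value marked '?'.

The 2 known points determine the degree-1 polynomial uniquely.
Write q(u) = au + b. Substituting each data point gives a linear system:
  -3a + b = -3
  -a + b = -5
Solving the system yields a = -1, b = -6.
So q(u) = -u - 6.
Then q(-2) = -4.

-4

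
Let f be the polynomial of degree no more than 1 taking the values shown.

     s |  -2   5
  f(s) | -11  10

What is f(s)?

Using the Lagrange interpolation formula with nodes -2, 5:
  L_0(s) = (s - 5) / -7
  L_1(s) = (s + 2) / 7
Then f(s) = -11·L_0(s) + 10·L_1(s).
Expanding and collecting terms gives f(s) = 3s - 5.
Check: f(-2) = -11. ✓

f(s) = 3s - 5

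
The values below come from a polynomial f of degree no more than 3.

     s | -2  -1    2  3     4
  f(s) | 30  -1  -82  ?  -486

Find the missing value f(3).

-225

The 4 known points determine the degree-3 polynomial uniquely.
Write f(s) = as^3 + bs^2 + cs + d. Substituting each data point gives a linear system:
  -8a + 4b - 2c + d = 30
  -a + b - c + d = -1
  8a + 4b + 2c + d = -82
  64a + 16b + 4c + d = -486
Solving the system yields a = -6, b = -5, c = -4, d = -6.
So f(s) = -6s^3 - 5s^2 - 4s - 6.
Then f(3) = -225.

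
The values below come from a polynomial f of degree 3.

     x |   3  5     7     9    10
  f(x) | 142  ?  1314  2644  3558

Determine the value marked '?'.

528

The 4 known points determine the degree-3 polynomial uniquely.
Write f(x) = ax^3 + bx^2 + cx + d. Substituting each data point gives a linear system:
  27a + 9b + 3c + d = 142
  343a + 49b + 7c + d = 1314
  729a + 81b + 9c + d = 2644
  1000a + 100b + 10c + d = 3558
Solving the system yields a = 3, b = 5, c = 6, d = -2.
So f(x) = 3x^3 + 5x^2 + 6x - 2.
Then f(5) = 528.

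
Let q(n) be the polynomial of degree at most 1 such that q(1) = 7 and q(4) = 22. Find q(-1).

-3

Write q(n) = an + b. Substituting each data point gives a linear system:
  a + b = 7
  4a + b = 22
Solving the system yields a = 5, b = 2.
So q(n) = 5n + 2.
Then q(-1) = -3.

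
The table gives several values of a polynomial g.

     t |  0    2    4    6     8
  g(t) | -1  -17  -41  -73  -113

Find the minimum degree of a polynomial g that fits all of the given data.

2

Forward differences of the values at t = 0, 2, 4, 6, 8:
  g  : -1  -17  -41  -73  -113
  Δ  : -16  -24  -32  -40
  Δ^2: -8  -8  -8
  Δ^3: 0  0
  Δ^4: 0
The second differences are constant (-8) and nonzero, while all higher differences vanish, so the minimal degree is 2.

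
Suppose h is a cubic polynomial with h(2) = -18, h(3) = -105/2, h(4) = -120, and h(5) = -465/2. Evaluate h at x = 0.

0

Forward differences of the values at x = 2, 3, 4, 5:
  h  : -18  -105/2  -120  -465/2
  Δ  : -69/2  -135/2  -225/2
  Δ^2: -33  -45
  Δ^3: -12
The third differences are constant, confirming degree 3.
Interpolating (Newton forward form) and evaluating at x = 0 gives h(0) = 0.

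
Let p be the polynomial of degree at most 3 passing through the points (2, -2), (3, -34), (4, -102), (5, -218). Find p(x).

Write p(x) = ax^3 + bx^2 + cx + d. Substituting each data point gives a linear system:
  8a + 4b + 2c + d = -2
  27a + 9b + 3c + d = -34
  64a + 16b + 4c + d = -102
  125a + 25b + 5c + d = -218
Solving the system yields a = -2, b = 0, c = 6, d = 2.
So p(x) = -2x^3 + 6x + 2.
Check: p(3) = -34. ✓

p(x) = -2x^3 + 6x + 2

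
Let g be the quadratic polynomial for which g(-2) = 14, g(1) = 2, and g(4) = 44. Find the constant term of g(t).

0

Write g(t) = at^2 + bt + c. Substituting each data point gives a linear system:
  4a - 2b + c = 14
  a + b + c = 2
  16a + 4b + c = 44
Solving the system yields a = 3, b = -1, c = 0.
So g(t) = 3t^2 - t.
The constant term is 0.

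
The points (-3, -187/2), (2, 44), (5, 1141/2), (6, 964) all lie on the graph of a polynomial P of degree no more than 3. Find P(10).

Using the Lagrange interpolation formula with nodes -3, 2, 5, 6:
  L_0(x) = (x - 2)(x - 5)(x - 6) / -360
  L_1(x) = (x + 3)(x - 5)(x - 6) / 60
  L_2(x) = (x + 3)(x - 2)(x - 6) / -24
  L_3(x) = (x + 3)(x - 2)(x - 5) / 36
Then P(x) = -187/2·L_0(x) + 44·L_1(x) + 1141/2·L_2(x) + 964·L_3(x).
Expanding and collecting terms gives P(x) = 4x^3 + (5/2)x^2 + 2x - 2.
Evaluating at x = 10: P(10) = 4268.

4268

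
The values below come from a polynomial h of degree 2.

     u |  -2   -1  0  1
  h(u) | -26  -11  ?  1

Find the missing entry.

-2

The 3 known points determine the degree-2 polynomial uniquely.
Write h(u) = au^2 + bu + c. Substituting each data point gives a linear system:
  4a - 2b + c = -26
  a - b + c = -11
  a + b + c = 1
Solving the system yields a = -3, b = 6, c = -2.
So h(u) = -3u² + 6u - 2.
Then h(0) = -2.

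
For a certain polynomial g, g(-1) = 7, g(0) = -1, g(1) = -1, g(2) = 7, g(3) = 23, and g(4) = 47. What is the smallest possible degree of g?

Forward differences of the values at u = -1, 0, 1, 2, 3, 4:
  g  : 7  -1  -1  7  23  47
  Δ  : -8  0  8  16  24
  Δ^2: 8  8  8  8
  Δ^3: 0  0  0
  Δ^4: 0  0
  Δ^5: 0
The second differences are constant (8) and nonzero, while all higher differences vanish, so the minimal degree is 2.

2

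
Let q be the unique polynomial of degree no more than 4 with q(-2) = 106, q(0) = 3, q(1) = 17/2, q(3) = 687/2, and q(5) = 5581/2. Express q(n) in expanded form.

Using the Lagrange interpolation formula with nodes -2, 0, 1, 3, 5:
  L_0(n) = n(n - 1)(n - 3)(n - 5) / 210
  L_1(n) = (n + 2)(n - 1)(n - 3)(n - 5) / -30
  L_2(n) = (n + 2)n(n - 3)(n - 5) / 24
  L_3(n) = (n + 2)n(n - 1)(n - 5) / -60
  L_4(n) = (n + 2)n(n - 1)(n - 3) / 280
Then q(n) = 106·L_0(n) + 3·L_1(n) + 17/2·L_2(n) + 687/2·L_3(n) + 5581/2·L_4(n).
Expanding and collecting terms gives q(n) = 5n⁴ - 3n³ + n² + (5/2)n + 3.
Check: q(0) = 3. ✓

q(n) = 5n^4 - 3n^3 + n^2 + (5/2)n + 3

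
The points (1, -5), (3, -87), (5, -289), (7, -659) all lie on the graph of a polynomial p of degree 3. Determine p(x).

p(x) = -x^3 - 6x^2 - 4x + 6

Write p(x) = ax^3 + bx^2 + cx + d. Substituting each data point gives a linear system:
  a + b + c + d = -5
  27a + 9b + 3c + d = -87
  125a + 25b + 5c + d = -289
  343a + 49b + 7c + d = -659
Solving the system yields a = -1, b = -6, c = -4, d = 6.
So p(x) = -x^3 - 6x^2 - 4x + 6.
Check: p(7) = -659. ✓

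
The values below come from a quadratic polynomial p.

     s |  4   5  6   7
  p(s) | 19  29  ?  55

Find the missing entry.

41

The 3 known points determine the degree-2 polynomial uniquely.
Write p(s) = as^2 + bs + c. Substituting each data point gives a linear system:
  16a + 4b + c = 19
  25a + 5b + c = 29
  49a + 7b + c = 55
Solving the system yields a = 1, b = 1, c = -1.
So p(s) = s^2 + s - 1.
Then p(6) = 41.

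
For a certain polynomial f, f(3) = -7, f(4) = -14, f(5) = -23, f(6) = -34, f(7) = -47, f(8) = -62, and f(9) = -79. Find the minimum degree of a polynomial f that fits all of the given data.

2

Forward differences of the values at x = 3, 4, 5, 6, 7, 8, 9:
  f  : -7  -14  -23  -34  -47  -62  -79
  Δ  : -7  -9  -11  -13  -15  -17
  Δ^2: -2  -2  -2  -2  -2
  Δ^3: 0  0  0  0
  Δ^4: 0  0  0
  Δ^5: 0  0
  Δ^6: 0
The second differences are constant (-2) and nonzero, while all higher differences vanish, so the minimal degree is 2.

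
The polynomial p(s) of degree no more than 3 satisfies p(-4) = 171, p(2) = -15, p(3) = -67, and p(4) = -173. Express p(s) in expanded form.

p(s) = -3s^3 + 5s - 1

Write p(s) = as^3 + bs^2 + cs + d. Substituting each data point gives a linear system:
  -64a + 16b - 4c + d = 171
  8a + 4b + 2c + d = -15
  27a + 9b + 3c + d = -67
  64a + 16b + 4c + d = -173
Solving the system yields a = -3, b = 0, c = 5, d = -1.
So p(s) = -3s³ + 5s - 1.
Check: p(3) = -67. ✓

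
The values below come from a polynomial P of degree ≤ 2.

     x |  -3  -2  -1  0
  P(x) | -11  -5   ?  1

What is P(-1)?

-1

On equispaced nodes a degree-2 polynomial has vanishing third forward difference, so
  - P(-3) + 3·P(-2) - 3·P(-1) + P(0) = 0.
Substituting the known values and solving for P(-1):
  -3·P(-1) = 3
  P(-1) = -1.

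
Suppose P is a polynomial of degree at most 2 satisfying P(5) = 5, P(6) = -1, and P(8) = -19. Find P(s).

P(s) = -s^2 + 5s + 5

Write P(s) = as^2 + bs + c. Substituting each data point gives a linear system:
  25a + 5b + c = 5
  36a + 6b + c = -1
  64a + 8b + c = -19
Solving the system yields a = -1, b = 5, c = 5.
So P(s) = -s^2 + 5s + 5.
Check: P(8) = -19. ✓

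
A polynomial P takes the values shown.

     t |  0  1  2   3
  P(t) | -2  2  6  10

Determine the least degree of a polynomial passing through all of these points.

Forward differences of the values at t = 0, 1, 2, 3:
  P  : -2  2  6  10
  Δ  : 4  4  4
  Δ^2: 0  0
  Δ^3: 0
The first differences are constant (4) and nonzero, while all higher differences vanish, so the minimal degree is 1.

1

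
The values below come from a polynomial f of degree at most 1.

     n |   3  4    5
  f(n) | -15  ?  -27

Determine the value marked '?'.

On equispaced nodes a degree-1 polynomial has vanishing second forward difference, so
  f(3) - 2·f(4) + f(5) = 0.
Substituting the known values and solving for f(4):
  -2·f(4) = 42
  f(4) = -21.

-21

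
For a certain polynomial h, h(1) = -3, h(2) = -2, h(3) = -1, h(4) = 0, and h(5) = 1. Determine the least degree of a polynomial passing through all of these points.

Forward differences of the values at n = 1, 2, 3, 4, 5:
  h  : -3  -2  -1  0  1
  Δ  : 1  1  1  1
  Δ^2: 0  0  0
  Δ^3: 0  0
  Δ^4: 0
The first differences are constant (1) and nonzero, while all higher differences vanish, so the minimal degree is 1.

1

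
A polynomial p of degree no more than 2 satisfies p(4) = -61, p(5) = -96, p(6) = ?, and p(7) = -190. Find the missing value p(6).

The 3 known points determine the degree-2 polynomial uniquely.
Write p(n) = an^2 + bn + c. Substituting each data point gives a linear system:
  16a + 4b + c = -61
  25a + 5b + c = -96
  49a + 7b + c = -190
Solving the system yields a = -4, b = 1, c = -1.
So p(n) = -4n^2 + n - 1.
Then p(6) = -139.

-139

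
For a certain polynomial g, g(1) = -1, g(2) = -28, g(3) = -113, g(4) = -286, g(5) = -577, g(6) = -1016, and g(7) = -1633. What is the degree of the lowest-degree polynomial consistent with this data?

Forward differences of the values at t = 1, 2, 3, 4, 5, 6, 7:
  g  : -1  -28  -113  -286  -577  -1016  -1633
  Δ  : -27  -85  -173  -291  -439  -617
  Δ^2: -58  -88  -118  -148  -178
  Δ^3: -30  -30  -30  -30
  Δ^4: 0  0  0
  Δ^5: 0  0
  Δ^6: 0
The third differences are constant (-30) and nonzero, while all higher differences vanish, so the minimal degree is 3.

3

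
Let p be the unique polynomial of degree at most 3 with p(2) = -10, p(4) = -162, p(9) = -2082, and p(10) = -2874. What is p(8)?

-1450

Write p(u) = au^3 + bu^2 + cu + d. Substituting each data point gives a linear system:
  8a + 4b + 2c + d = -10
  64a + 16b + 4c + d = -162
  729a + 81b + 9c + d = -2082
  1000a + 100b + 10c + d = -2874
Solving the system yields a = -3, b = 1, c = 2, d = 6.
So p(u) = -3u³ + u² + 2u + 6.
Then p(8) = -1450.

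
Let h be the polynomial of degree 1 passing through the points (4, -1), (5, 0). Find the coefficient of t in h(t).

1

Write h(t) = at + b. Substituting each data point gives a linear system:
  4a + b = -1
  5a + b = 0
Solving the system yields a = 1, b = -5.
So h(t) = t - 5.
The leading coefficient is 1.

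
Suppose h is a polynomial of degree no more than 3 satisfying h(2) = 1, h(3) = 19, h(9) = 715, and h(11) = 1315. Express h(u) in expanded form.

h(u) = u^3 - u - 5

Using the Lagrange interpolation formula with nodes 2, 3, 9, 11:
  L_0(u) = (u - 3)(u - 9)(u - 11) / -63
  L_1(u) = (u - 2)(u - 9)(u - 11) / 48
  L_2(u) = (u - 2)(u - 3)(u - 11) / -84
  L_3(u) = (u - 2)(u - 3)(u - 9) / 144
Then h(u) = 1·L_0(u) + 19·L_1(u) + 715·L_2(u) + 1315·L_3(u).
Expanding and collecting terms gives h(u) = u^3 - u - 5.
Check: h(11) = 1315. ✓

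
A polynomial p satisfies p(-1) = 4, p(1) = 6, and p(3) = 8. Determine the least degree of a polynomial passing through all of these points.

1

Forward differences of the values at s = -1, 1, 3:
  p  : 4  6  8
  Δ  : 2  2
  Δ^2: 0
The first differences are constant (2) and nonzero, while all higher differences vanish, so the minimal degree is 1.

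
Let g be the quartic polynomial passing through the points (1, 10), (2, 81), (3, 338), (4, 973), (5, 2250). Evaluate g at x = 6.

Write g(x) = ax^4 + bx^3 + cx^2 + dx + e. Substituting each data point gives a linear system:
  a + b + c + d + e = 10
  16a + 8b + 4c + 2d + e = 81
  81a + 27b + 9c + 3d + e = 338
  256a + 64b + 16c + 4d + e = 973
  625a + 125b + 25c + 5d + e = 2250
Solving the system yields a = 3, b = 2, c = 6, d = -6, e = 5.
So g(x) = 3x⁴ + 2x³ + 6x² - 6x + 5.
Then g(6) = 4505.

4505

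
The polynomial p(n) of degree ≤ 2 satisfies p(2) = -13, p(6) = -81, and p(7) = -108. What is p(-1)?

-4

Write p(n) = an^2 + bn + c. Substituting each data point gives a linear system:
  4a + 2b + c = -13
  36a + 6b + c = -81
  49a + 7b + c = -108
Solving the system yields a = -2, b = -1, c = -3.
So p(n) = -2n^2 - n - 3.
Then p(-1) = -4.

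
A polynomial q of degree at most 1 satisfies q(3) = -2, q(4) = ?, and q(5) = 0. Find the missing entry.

The 2 known points determine the degree-1 polynomial uniquely.
Write q(t) = at + b. Substituting each data point gives a linear system:
  3a + b = -2
  5a + b = 0
Solving the system yields a = 1, b = -5.
So q(t) = t - 5.
Then q(4) = -1.

-1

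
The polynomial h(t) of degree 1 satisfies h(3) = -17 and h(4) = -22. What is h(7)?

-37

Using the Lagrange interpolation formula with nodes 3, 4:
  L_0(t) = (t - 4) / -1
  L_1(t) = (t - 3) / 1
Then h(t) = -17·L_0(t) - 22·L_1(t).
Expanding and collecting terms gives h(t) = -5t - 2.
Evaluating at t = 7: h(7) = -37.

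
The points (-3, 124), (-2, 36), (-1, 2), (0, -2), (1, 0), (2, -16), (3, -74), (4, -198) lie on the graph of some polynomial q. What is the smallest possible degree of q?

Forward differences of the values at n = -3, -2, -1, 0, 1, 2, 3, 4:
  q  : 124  36  2  -2  0  -16  -74  -198
  Δ  : -88  -34  -4  2  -16  -58  -124
  Δ^2: 54  30  6  -18  -42  -66
  Δ^3: -24  -24  -24  -24  -24
  Δ^4: 0  0  0  0
  Δ^5: 0  0  0
  Δ^6: 0  0
  Δ^7: 0
The third differences are constant (-24) and nonzero, while all higher differences vanish, so the minimal degree is 3.

3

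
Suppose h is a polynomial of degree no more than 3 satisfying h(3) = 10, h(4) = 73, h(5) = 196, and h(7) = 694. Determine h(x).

h(x) = 3x^3 - 6x^2 - 6x + 1

Write h(x) = ax^3 + bx^2 + cx + d. Substituting each data point gives a linear system:
  27a + 9b + 3c + d = 10
  64a + 16b + 4c + d = 73
  125a + 25b + 5c + d = 196
  343a + 49b + 7c + d = 694
Solving the system yields a = 3, b = -6, c = -6, d = 1.
So h(x) = 3x³ - 6x² - 6x + 1.
Check: h(5) = 196. ✓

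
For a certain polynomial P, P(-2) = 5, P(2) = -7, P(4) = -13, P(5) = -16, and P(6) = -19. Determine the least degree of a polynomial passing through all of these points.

Divided differences on the nodes -2, 2, 4, 5, 6:
  order 0: 5  -7  -13  -16  -19
  order 1: -3  -3  -3  -3
  order 2: 0  0  0
  order 3: 0  0
  order 4: 0
The order-1 divided differences are all -3 (nonzero) and every higher order vanishes, so the data lies on a polynomial of degree exactly 1.

1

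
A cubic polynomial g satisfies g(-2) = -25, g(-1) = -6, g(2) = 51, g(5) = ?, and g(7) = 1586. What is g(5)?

The 4 known points determine the degree-3 polynomial uniquely.
Write g(s) = as^3 + bs^2 + cs + d. Substituting each data point gives a linear system:
  -8a + 4b - 2c + d = -25
  -a + b - c + d = -6
  8a + 4b + 2c + d = 51
  343a + 49b + 7c + d = 1586
Solving the system yields a = 4, b = 4, c = 3, d = -3.
So g(s) = 4s³ + 4s² + 3s - 3.
Then g(5) = 612.

612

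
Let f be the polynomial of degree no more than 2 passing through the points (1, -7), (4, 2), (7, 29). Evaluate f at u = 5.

9

Using the Lagrange interpolation formula with nodes 1, 4, 7:
  L_0(u) = (u - 4)(u - 7) / 18
  L_1(u) = (u - 1)(u - 7) / -9
  L_2(u) = (u - 1)(u - 4) / 18
Then f(u) = -7·L_0(u) + 2·L_1(u) + 29·L_2(u).
Expanding and collecting terms gives f(u) = u² - 2u - 6.
Evaluating at u = 5: f(5) = 9.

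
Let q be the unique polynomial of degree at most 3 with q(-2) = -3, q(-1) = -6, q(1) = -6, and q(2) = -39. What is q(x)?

q(x) = -3x^3 - 5x^2 + 3x - 1

Write q(x) = ax^3 + bx^2 + cx + d. Substituting each data point gives a linear system:
  -8a + 4b - 2c + d = -3
  -a + b - c + d = -6
  a + b + c + d = -6
  8a + 4b + 2c + d = -39
Solving the system yields a = -3, b = -5, c = 3, d = -1.
So q(x) = -3x^3 - 5x^2 + 3x - 1.
Check: q(1) = -6. ✓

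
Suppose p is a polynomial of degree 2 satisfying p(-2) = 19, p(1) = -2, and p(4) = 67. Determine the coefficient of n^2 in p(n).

5

Write p(n) = an^2 + bn + c. Substituting each data point gives a linear system:
  4a - 2b + c = 19
  a + b + c = -2
  16a + 4b + c = 67
Solving the system yields a = 5, b = -2, c = -5.
So p(n) = 5n² - 2n - 5.
The leading coefficient is 5.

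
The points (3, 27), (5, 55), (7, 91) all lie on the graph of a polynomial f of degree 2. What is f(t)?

Write f(t) = at^2 + bt + c. Substituting each data point gives a linear system:
  9a + 3b + c = 27
  25a + 5b + c = 55
  49a + 7b + c = 91
Solving the system yields a = 1, b = 6, c = 0.
So f(t) = t^2 + 6t.
Check: f(5) = 55. ✓

f(t) = t^2 + 6t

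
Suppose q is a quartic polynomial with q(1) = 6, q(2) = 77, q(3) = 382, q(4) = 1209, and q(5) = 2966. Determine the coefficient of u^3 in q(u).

Write q(u) = au^4 + bu^3 + cu^2 + du + e. Substituting each data point gives a linear system:
  a + b + c + d + e = 6
  16a + 8b + 4c + 2d + e = 77
  81a + 27b + 9c + 3d + e = 382
  256a + 64b + 16c + 4d + e = 1209
  625a + 125b + 25c + 5d + e = 2966
Solving the system yields a = 5, b = -2, c = 4, d = -2, e = 1.
So q(u) = 5u⁴ - 2u³ + 4u² - 2u + 1.
The coefficient of u^3 is -2.

-2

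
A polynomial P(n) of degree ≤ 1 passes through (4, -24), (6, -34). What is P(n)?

Write P(n) = an + b. Substituting each data point gives a linear system:
  4a + b = -24
  6a + b = -34
Solving the system yields a = -5, b = -4.
So P(n) = -5n - 4.
Check: P(4) = -24. ✓

P(n) = -5n - 4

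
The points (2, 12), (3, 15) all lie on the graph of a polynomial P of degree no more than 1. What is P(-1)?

Using the Lagrange interpolation formula with nodes 2, 3:
  L_0(s) = (s - 3) / -1
  L_1(s) = (s - 2) / 1
Then P(s) = 12·L_0(s) + 15·L_1(s).
Expanding and collecting terms gives P(s) = 3s + 6.
Evaluating at s = -1: P(-1) = 3.

3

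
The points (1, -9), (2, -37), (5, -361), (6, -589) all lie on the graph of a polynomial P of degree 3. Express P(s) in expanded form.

P(s) = -2s^3 - 4s^2 - 2s - 1

Write P(s) = as^3 + bs^2 + cs + d. Substituting each data point gives a linear system:
  a + b + c + d = -9
  8a + 4b + 2c + d = -37
  125a + 25b + 5c + d = -361
  216a + 36b + 6c + d = -589
Solving the system yields a = -2, b = -4, c = -2, d = -1.
So P(s) = -2s^3 - 4s^2 - 2s - 1.
Check: P(1) = -9. ✓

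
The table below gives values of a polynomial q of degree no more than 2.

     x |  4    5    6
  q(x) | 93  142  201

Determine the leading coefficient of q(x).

Write q(x) = ax^2 + bx + c. Substituting each data point gives a linear system:
  16a + 4b + c = 93
  25a + 5b + c = 142
  36a + 6b + c = 201
Solving the system yields a = 5, b = 4, c = -3.
So q(x) = 5x² + 4x - 3.
The leading coefficient is 5.

5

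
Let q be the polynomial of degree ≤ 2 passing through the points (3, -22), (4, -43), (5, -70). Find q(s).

q(s) = -3s^2 + 5

Write q(s) = as^2 + bs + c. Substituting each data point gives a linear system:
  9a + 3b + c = -22
  16a + 4b + c = -43
  25a + 5b + c = -70
Solving the system yields a = -3, b = 0, c = 5.
So q(s) = -3s^2 + 5.
Check: q(5) = -70. ✓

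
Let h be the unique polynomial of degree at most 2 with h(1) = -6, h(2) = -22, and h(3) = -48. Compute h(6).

-186

Write h(n) = an^2 + bn + c. Substituting each data point gives a linear system:
  a + b + c = -6
  4a + 2b + c = -22
  9a + 3b + c = -48
Solving the system yields a = -5, b = -1, c = 0.
So h(n) = -5n² - n.
Then h(6) = -186.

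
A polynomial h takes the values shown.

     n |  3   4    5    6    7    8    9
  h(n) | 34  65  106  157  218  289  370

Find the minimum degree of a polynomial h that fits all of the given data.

Forward differences of the values at n = 3, 4, 5, 6, 7, 8, 9:
  h  : 34  65  106  157  218  289  370
  Δ  : 31  41  51  61  71  81
  Δ^2: 10  10  10  10  10
  Δ^3: 0  0  0  0
  Δ^4: 0  0  0
  Δ^5: 0  0
  Δ^6: 0
The second differences are constant (10) and nonzero, while all higher differences vanish, so the minimal degree is 2.

2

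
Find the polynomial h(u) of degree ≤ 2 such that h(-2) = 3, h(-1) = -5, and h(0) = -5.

h(u) = 4u^2 + 4u - 5

Write h(u) = au^2 + bu + c. Substituting each data point gives a linear system:
  4a - 2b + c = 3
  a - b + c = -5
  c = -5
Solving the system yields a = 4, b = 4, c = -5.
So h(u) = 4u^2 + 4u - 5.
Check: h(-2) = 3. ✓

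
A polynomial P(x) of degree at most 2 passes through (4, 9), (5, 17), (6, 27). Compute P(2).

-1

Forward differences of the values at x = 4, 5, 6:
  P  : 9  17  27
  Δ  : 8  10
  Δ^2: 2
The second differences are constant, confirming degree 2.
Interpolating (Newton forward form) and evaluating at x = 2 gives P(2) = -1.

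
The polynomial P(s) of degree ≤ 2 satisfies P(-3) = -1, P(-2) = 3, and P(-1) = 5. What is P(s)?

Write P(s) = as^2 + bs + c. Substituting each data point gives a linear system:
  9a - 3b + c = -1
  4a - 2b + c = 3
  a - b + c = 5
Solving the system yields a = -1, b = -1, c = 5.
So P(s) = -s^2 - s + 5.
Check: P(-2) = 3. ✓

P(s) = -s^2 - s + 5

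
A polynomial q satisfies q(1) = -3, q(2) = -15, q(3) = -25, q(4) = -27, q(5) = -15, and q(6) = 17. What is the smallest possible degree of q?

Forward differences of the values at n = 1, 2, 3, 4, 5, 6:
  q  : -3  -15  -25  -27  -15  17
  Δ  : -12  -10  -2  12  32
  Δ^2: 2  8  14  20
  Δ^3: 6  6  6
  Δ^4: 0  0
  Δ^5: 0
The third differences are constant (6) and nonzero, while all higher differences vanish, so the minimal degree is 3.

3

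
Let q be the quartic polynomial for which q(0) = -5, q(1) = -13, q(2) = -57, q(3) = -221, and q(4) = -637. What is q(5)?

Using the Lagrange interpolation formula with nodes 0, 1, 2, 3, 4:
  L_0(x) = (x - 1)(x - 2)(x - 3)(x - 4) / 24
  L_1(x) = x(x - 2)(x - 3)(x - 4) / -6
  L_2(x) = x(x - 1)(x - 3)(x - 4) / 4
  L_3(x) = x(x - 1)(x - 2)(x - 4) / -6
  L_4(x) = x(x - 1)(x - 2)(x - 3) / 24
Then q(x) = -5·L_0(x) - 13·L_1(x) - 57·L_2(x) - 221·L_3(x) - 637·L_4(x).
Expanding and collecting terms gives q(x) = -2x^4 - 2x^3 + 2x^2 - 6x - 5.
Evaluating at x = 5: q(5) = -1485.

-1485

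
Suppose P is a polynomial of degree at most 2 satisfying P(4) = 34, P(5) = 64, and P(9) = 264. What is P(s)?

Write P(s) = as^2 + bs + c. Substituting each data point gives a linear system:
  16a + 4b + c = 34
  25a + 5b + c = 64
  81a + 9b + c = 264
Solving the system yields a = 4, b = -6, c = -6.
So P(s) = 4s^2 - 6s - 6.
Check: P(4) = 34. ✓

P(s) = 4s^2 - 6s - 6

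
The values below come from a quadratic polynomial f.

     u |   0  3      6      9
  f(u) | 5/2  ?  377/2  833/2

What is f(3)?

The 3 known points determine the degree-2 polynomial uniquely.
Write f(u) = au^2 + bu + c. Substituting each data point gives a linear system:
  c = 5/2
  36a + 6b + c = 377/2
  81a + 9b + c = 833/2
Solving the system yields a = 5, b = 1, c = 5/2.
So f(u) = 5u^2 + u + 5/2.
Then f(3) = 101/2.

101/2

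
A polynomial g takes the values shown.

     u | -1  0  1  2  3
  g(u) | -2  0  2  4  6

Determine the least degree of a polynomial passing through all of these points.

1

Forward differences of the values at u = -1, 0, 1, 2, 3:
  g  : -2  0  2  4  6
  Δ  : 2  2  2  2
  Δ^2: 0  0  0
  Δ^3: 0  0
  Δ^4: 0
The first differences are constant (2) and nonzero, while all higher differences vanish, so the minimal degree is 1.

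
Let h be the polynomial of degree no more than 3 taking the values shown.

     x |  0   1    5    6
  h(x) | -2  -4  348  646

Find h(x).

Write h(x) = ax^3 + bx^2 + cx + d. Substituting each data point gives a linear system:
  d = -2
  a + b + c + d = -4
  125a + 25b + 5c + d = 348
  216a + 36b + 6c + d = 646
Solving the system yields a = 4, b = -6, c = 0, d = -2.
So h(x) = 4x^3 - 6x^2 - 2.
Check: h(1) = -4. ✓

h(x) = 4x^3 - 6x^2 - 2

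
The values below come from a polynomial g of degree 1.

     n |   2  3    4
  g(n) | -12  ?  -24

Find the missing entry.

-18

The 2 known points determine the degree-1 polynomial uniquely.
Write g(n) = an + b. Substituting each data point gives a linear system:
  2a + b = -12
  4a + b = -24
Solving the system yields a = -6, b = 0.
So g(n) = -6n.
Then g(3) = -18.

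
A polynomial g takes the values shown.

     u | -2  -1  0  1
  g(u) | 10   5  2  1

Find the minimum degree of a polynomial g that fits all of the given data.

Forward differences of the values at u = -2, -1, 0, 1:
  g  : 10  5  2  1
  Δ  : -5  -3  -1
  Δ^2: 2  2
  Δ^3: 0
The second differences are constant (2) and nonzero, while all higher differences vanish, so the minimal degree is 2.

2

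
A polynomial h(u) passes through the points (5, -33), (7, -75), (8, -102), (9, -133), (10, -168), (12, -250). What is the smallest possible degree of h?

2

Divided differences on the nodes 5, 7, 8, 9, 10, 12:
  order 0: -33  -75  -102  -133  -168  -250
  order 1: -21  -27  -31  -35  -41
  order 2: -2  -2  -2  -2
  order 3: 0  0  0
  order 4: 0  0
  order 5: 0
The order-2 divided differences are all -2 (nonzero) and every higher order vanishes, so the data lies on a polynomial of degree exactly 2.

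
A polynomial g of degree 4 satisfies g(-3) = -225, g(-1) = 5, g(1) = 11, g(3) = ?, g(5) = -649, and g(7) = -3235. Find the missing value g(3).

-15

On equispaced nodes a degree-4 polynomial has vanishing fifth forward difference, so
  - g(-3) + 5·g(-1) - 10·g(1) + 10·g(3) - 5·g(5) + g(7) = 0.
Substituting the known values and solving for g(3):
  10·g(3) = -150
  g(3) = -15.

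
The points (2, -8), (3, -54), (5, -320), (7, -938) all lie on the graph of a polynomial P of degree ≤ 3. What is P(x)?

Write P(x) = ax^3 + bx^2 + cx + d. Substituting each data point gives a linear system:
  8a + 4b + 2c + d = -8
  27a + 9b + 3c + d = -54
  125a + 25b + 5c + d = -320
  343a + 49b + 7c + d = -938
Solving the system yields a = -3, b = 1, c = 6, d = 0.
So P(x) = -3x^3 + x^2 + 6x.
Check: P(3) = -54. ✓

P(x) = -3x^3 + x^2 + 6x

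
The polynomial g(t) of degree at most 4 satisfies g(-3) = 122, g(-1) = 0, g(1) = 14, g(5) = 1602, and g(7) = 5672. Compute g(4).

710

Using the Lagrange interpolation formula with nodes -3, -1, 1, 5, 7:
  L_0(t) = (t + 1)(t - 1)(t - 5)(t - 7) / 640
  L_1(t) = (t + 3)(t - 1)(t - 5)(t - 7) / -192
  L_2(t) = (t + 3)(t + 1)(t - 5)(t - 7) / 192
  L_3(t) = (t + 3)(t + 1)(t - 1)(t - 7) / -384
  L_4(t) = (t + 3)(t + 1)(t - 1)(t - 5) / 960
Then g(t) = 122·L_0(t) + 0·L_1(t) + 14·L_2(t) + 1602·L_3(t) + 5672·L_4(t).
Expanding and collecting terms gives g(t) = 2t⁴ + 2t³ + 3t² + 5t + 2.
Evaluating at t = 4: g(4) = 710.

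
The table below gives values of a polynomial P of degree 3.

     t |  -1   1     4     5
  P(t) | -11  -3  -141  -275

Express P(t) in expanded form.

P(t) = -2t^3 - 2t^2 + 6t - 5

Write P(t) = at^3 + bt^2 + ct + d. Substituting each data point gives a linear system:
  -a + b - c + d = -11
  a + b + c + d = -3
  64a + 16b + 4c + d = -141
  125a + 25b + 5c + d = -275
Solving the system yields a = -2, b = -2, c = 6, d = -5.
So P(t) = -2t^3 - 2t^2 + 6t - 5.
Check: P(1) = -3. ✓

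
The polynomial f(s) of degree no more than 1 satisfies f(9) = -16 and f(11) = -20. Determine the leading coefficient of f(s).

Write f(s) = as + b. Substituting each data point gives a linear system:
  9a + b = -16
  11a + b = -20
Solving the system yields a = -2, b = 2.
So f(s) = -2s + 2.
The leading coefficient is -2.

-2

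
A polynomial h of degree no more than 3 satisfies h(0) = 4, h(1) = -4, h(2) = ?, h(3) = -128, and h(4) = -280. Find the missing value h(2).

On equispaced nodes a degree-3 polynomial has vanishing fourth forward difference, so
  h(0) - 4·h(1) + 6·h(2) - 4·h(3) + h(4) = 0.
Substituting the known values and solving for h(2):
  6·h(2) = -252
  h(2) = -42.

-42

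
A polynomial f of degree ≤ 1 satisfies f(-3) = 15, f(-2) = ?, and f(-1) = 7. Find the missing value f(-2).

11

On equispaced nodes a degree-1 polynomial has vanishing second forward difference, so
  f(-3) - 2·f(-2) + f(-1) = 0.
Substituting the known values and solving for f(-2):
  -2·f(-2) = -22
  f(-2) = 11.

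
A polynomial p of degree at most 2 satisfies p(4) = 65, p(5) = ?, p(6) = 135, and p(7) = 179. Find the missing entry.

The 3 known points determine the degree-2 polynomial uniquely.
Write p(u) = au^2 + bu + c. Substituting each data point gives a linear system:
  16a + 4b + c = 65
  36a + 6b + c = 135
  49a + 7b + c = 179
Solving the system yields a = 3, b = 5, c = -3.
So p(u) = 3u^2 + 5u - 3.
Then p(5) = 97.

97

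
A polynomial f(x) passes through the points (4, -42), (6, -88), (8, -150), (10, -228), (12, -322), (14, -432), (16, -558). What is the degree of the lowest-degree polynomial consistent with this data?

Forward differences of the values at x = 4, 6, 8, 10, 12, 14, 16:
  f  : -42  -88  -150  -228  -322  -432  -558
  Δ  : -46  -62  -78  -94  -110  -126
  Δ^2: -16  -16  -16  -16  -16
  Δ^3: 0  0  0  0
  Δ^4: 0  0  0
  Δ^5: 0  0
  Δ^6: 0
The second differences are constant (-16) and nonzero, while all higher differences vanish, so the minimal degree is 2.

2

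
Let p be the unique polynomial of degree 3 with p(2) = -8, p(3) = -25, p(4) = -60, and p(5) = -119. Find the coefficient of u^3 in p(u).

Write p(u) = au^3 + bu^2 + cu + d. Substituting each data point gives a linear system:
  8a + 4b + 2c + d = -8
  27a + 9b + 3c + d = -25
  64a + 16b + 4c + d = -60
  125a + 25b + 5c + d = -119
Solving the system yields a = -1, b = 0, c = 2, d = -4.
So p(u) = -u^3 + 2u - 4.
The leading coefficient is -1.

-1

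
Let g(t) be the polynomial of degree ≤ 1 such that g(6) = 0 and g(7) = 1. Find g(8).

Using the Lagrange interpolation formula with nodes 6, 7:
  L_0(t) = (t - 7) / -1
  L_1(t) = (t - 6) / 1
Then g(t) = 0·L_0(t) + 1·L_1(t).
Expanding and collecting terms gives g(t) = t - 6.
Evaluating at t = 8: g(8) = 2.

2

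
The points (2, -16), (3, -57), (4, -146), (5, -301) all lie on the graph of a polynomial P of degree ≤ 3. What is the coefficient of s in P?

1

Write P(s) = as^3 + bs^2 + cs + d. Substituting each data point gives a linear system:
  8a + 4b + 2c + d = -16
  27a + 9b + 3c + d = -57
  64a + 16b + 4c + d = -146
  125a + 25b + 5c + d = -301
Solving the system yields a = -3, b = 3, c = 1, d = -6.
So P(s) = -3s³ + 3s² + s - 6.
The coefficient of s is 1.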